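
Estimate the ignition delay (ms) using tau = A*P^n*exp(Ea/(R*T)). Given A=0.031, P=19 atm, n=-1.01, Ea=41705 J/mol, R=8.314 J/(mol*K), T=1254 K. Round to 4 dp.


tau = A * P^n * exp(Ea/(R*T))
P^n = 19^(-1.01) = 0.05110447
Ea/(R*T) = 41705/(8.314*1254) = 4.000190
exp(Ea/(R*T)) = 54.608499
tau = 0.031 * 0.05110447 * 54.608499 = 0.0865 ms


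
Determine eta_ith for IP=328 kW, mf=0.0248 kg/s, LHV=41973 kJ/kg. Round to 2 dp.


eta_ith = (IP / (mf * LHV)) * 100
Denominator = 0.0248 * 41973 = 1040.9304 kW
eta_ith = (328 / 1040.9304) * 100 = 31.51%


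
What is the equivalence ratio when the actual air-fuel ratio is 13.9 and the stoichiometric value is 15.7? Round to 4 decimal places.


phi = AFR_stoich / AFR_actual
phi = 15.7 / 13.9 = 1.1295


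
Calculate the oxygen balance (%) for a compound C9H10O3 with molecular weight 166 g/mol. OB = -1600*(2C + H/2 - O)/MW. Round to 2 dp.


OB = -1600 * (2C + H/2 - O) / MW
Inner = 2*9 + 10/2 - 3 = 20.00
OB = -1600 * 20.00 / 166 = -192.77%


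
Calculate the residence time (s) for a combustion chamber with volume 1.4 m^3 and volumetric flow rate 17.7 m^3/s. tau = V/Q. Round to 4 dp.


tau = V / Q_flow
tau = 1.4 / 17.7 = 0.0791 s


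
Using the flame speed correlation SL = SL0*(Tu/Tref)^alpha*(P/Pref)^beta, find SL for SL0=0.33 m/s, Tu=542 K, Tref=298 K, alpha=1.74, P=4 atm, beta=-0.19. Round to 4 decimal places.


SL = SL0 * (Tu/Tref)^alpha * (P/Pref)^beta
T ratio = 542/298 = 1.81879195
(T ratio)^alpha = 1.81879195^1.74 = 2.831538
(P/Pref)^beta = 4^(-0.19) = 0.768438
SL = 0.33 * 2.831538 * 0.768438 = 0.7180 m/s


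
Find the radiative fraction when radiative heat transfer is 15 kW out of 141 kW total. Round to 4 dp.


f_rad = Q_rad / Q_total
f_rad = 15 / 141 = 0.1064


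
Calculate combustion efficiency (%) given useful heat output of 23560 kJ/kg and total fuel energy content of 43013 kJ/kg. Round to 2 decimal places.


Efficiency = (Q_useful / Q_fuel) * 100
Efficiency = (23560 / 43013) * 100
Efficiency = 0.5477 * 100 = 54.77%


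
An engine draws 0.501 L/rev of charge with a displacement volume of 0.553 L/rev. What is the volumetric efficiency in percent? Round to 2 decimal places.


eta_v = (V_actual / V_disp) * 100
Ratio = 0.501 / 0.553 = 0.9060
eta_v = 0.9060 * 100 = 90.60%


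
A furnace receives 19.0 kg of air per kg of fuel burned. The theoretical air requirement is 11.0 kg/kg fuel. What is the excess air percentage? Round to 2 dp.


Excess air = actual - stoichiometric = 19.0 - 11.0 = 8.00 kg/kg fuel
Excess air % = (excess / stoich) * 100 = (8.00 / 11.0) * 100 = 72.73%


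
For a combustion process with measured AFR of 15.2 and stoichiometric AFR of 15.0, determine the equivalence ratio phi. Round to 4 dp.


phi = AFR_stoich / AFR_actual
phi = 15.0 / 15.2 = 0.9868


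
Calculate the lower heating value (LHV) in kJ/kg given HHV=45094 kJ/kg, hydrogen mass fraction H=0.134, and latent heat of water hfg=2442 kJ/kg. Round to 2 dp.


LHV = HHV - hfg * 9 * H
Water correction = 2442 * 9 * 0.134 = 2945.052 kJ/kg
LHV = 45094 - 2945.052 = 42148.95 kJ/kg


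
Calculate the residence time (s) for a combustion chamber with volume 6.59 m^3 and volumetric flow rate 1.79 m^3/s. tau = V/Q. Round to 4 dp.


tau = V / Q_flow
tau = 6.59 / 1.79 = 3.6816 s


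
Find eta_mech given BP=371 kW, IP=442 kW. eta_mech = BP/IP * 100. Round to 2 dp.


eta_mech = (BP / IP) * 100
Ratio = 371 / 442 = 0.8394
eta_mech = 0.8394 * 100 = 83.94%


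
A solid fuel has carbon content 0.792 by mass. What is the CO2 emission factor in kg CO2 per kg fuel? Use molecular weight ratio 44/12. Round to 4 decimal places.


EF = C_frac * (M_CO2 / M_C)
EF = 0.792 * (44/12)
EF = 0.792 * 3.666667 = 2.9040 kg_CO2/kg_fuel


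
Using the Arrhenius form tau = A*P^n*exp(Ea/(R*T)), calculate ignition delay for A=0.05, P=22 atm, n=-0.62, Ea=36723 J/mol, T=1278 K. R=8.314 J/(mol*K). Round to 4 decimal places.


tau = A * P^n * exp(Ea/(R*T))
P^n = 22^(-0.62) = 0.14712888
Ea/(R*T) = 36723/(8.314*1278) = 3.456187
exp(Ea/(R*T)) = 31.695901
tau = 0.05 * 0.14712888 * 31.695901 = 0.2332 ms


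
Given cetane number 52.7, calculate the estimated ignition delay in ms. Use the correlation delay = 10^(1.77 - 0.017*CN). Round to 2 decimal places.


delay = 10^(1.77 - 0.017*CN)
Exponent = 1.77 - 0.017*52.7 = 0.8741
delay = 10^0.8741 = 7.48 ms


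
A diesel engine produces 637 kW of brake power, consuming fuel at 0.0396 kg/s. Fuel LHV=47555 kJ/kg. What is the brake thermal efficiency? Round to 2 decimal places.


eta_BTE = (BP / (mf * LHV)) * 100
Denominator = 0.0396 * 47555 = 1883.1780 kW
eta_BTE = (637 / 1883.1780) * 100 = 33.83%


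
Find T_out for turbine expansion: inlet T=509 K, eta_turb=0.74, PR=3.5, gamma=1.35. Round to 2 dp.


T_out = T_in * (1 - eta * (1 - PR^(-(gamma-1)/gamma)))
Exponent = -(1.35-1)/1.35 = -0.25925926
PR^exp = 3.5^(-0.25925926) = 0.72267881
Factor = 1 - 0.74*(1 - 0.72267881) = 0.79478232
T_out = 509 * 0.79478232 = 404.54 K


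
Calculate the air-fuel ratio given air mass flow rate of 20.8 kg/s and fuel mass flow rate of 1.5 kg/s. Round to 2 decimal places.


AFR = m_air / m_fuel
AFR = 20.8 / 1.5 = 13.87


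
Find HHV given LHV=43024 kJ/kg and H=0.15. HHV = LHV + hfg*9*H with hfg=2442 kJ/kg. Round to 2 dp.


HHV = LHV + hfg * 9 * H
Water addition = 2442 * 9 * 0.15 = 3296.700 kJ/kg
HHV = 43024 + 3296.700 = 46320.70 kJ/kg


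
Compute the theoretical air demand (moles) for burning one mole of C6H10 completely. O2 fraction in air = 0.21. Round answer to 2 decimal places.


Balanced combustion: C6H10 + 8.5 O2 -> 6 CO2 + 5 H2O
O2 needed = C + H/4 = 6 + 10/4 = 8.50 moles
Air moles = O2 / 0.21 = 8.50 / 0.21 = 40.48 moles air


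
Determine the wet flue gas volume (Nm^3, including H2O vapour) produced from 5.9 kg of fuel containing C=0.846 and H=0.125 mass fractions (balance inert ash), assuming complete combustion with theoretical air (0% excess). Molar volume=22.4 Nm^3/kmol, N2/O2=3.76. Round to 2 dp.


Per kg fuel: CO2 = (C/12 kmol)*22.4 = (0.846/12)*22.4 = 1.57920 Nm^3
Per kg fuel: H2O = (H/2 kmol)*22.4 = (0.125/2)*22.4 = 1.40000 Nm^3
O2 needed per kg fuel = C/12 + H/4 = 0.846/12 + 0.125/4 = 0.10175000 kmol
Per kg fuel: N2 = O2*3.76*22.4 = 0.10175000*3.76*22.4 = 8.56979 Nm^3
Total per kg = 1.57920 + 1.40000 + 8.56979 = 11.54899 Nm^3
Total = 11.54899 * 5.9 = 68.14 Nm^3


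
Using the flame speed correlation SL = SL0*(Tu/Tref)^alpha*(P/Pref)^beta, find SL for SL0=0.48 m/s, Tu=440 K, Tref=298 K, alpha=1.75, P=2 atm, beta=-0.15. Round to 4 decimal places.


SL = SL0 * (Tu/Tref)^alpha * (P/Pref)^beta
T ratio = 440/298 = 1.47651007
(T ratio)^alpha = 1.47651007^1.75 = 1.977715
(P/Pref)^beta = 2^(-0.15) = 0.901250
SL = 0.48 * 1.977715 * 0.901250 = 0.8556 m/s


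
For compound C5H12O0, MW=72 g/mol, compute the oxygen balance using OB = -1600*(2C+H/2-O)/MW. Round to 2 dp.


OB = -1600 * (2C + H/2 - O) / MW
Inner = 2*5 + 12/2 - 0 = 16.00
OB = -1600 * 16.00 / 72 = -355.56%


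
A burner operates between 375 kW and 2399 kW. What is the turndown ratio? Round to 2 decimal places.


TDR = Q_max / Q_min
TDR = 2399 / 375 = 6.40


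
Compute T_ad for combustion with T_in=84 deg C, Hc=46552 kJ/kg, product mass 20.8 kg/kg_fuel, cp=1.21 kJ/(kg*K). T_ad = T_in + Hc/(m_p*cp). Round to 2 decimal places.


T_ad = T_in + Hc / (m_p * cp)
Denominator = 20.8 * 1.21 = 25.1680
Temperature rise = 46552 / 25.1680 = 1849.65 K
T_ad = 84 + 1849.65 = 1933.65 deg C


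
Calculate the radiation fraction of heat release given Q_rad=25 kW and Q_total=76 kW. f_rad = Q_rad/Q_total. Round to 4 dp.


f_rad = Q_rad / Q_total
f_rad = 25 / 76 = 0.3289


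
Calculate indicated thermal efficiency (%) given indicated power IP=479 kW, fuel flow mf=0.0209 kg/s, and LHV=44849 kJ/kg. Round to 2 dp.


eta_ith = (IP / (mf * LHV)) * 100
Denominator = 0.0209 * 44849 = 937.3441 kW
eta_ith = (479 / 937.3441) * 100 = 51.10%


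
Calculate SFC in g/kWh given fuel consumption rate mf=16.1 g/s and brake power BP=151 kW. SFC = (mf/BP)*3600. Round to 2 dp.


SFC = (mf / BP) * 3600
Rate = 16.1 / 151 = 0.106623 g/(s*kW)
SFC = 0.106623 * 3600 = 383.84 g/kWh


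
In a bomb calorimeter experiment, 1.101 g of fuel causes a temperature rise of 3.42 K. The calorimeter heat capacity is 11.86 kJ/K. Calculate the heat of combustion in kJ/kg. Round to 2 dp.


Hc = C_cal * delta_T / m_fuel
Q_released = 11.86 * 3.42 = 40.5612 kJ
m_fuel = 1.101 g = 1.101/1000 kg = 0.001101 kg
Hc = 40.5612 / 0.001101 = 36840.33 kJ/kg


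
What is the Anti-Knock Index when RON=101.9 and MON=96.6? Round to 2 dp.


AKI = (RON + MON) / 2
AKI = (101.9 + 96.6) / 2
AKI = 198.5 / 2 = 99.25


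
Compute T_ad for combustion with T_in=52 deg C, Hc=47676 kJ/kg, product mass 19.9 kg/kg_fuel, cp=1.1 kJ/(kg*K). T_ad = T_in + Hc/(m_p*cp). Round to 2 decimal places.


T_ad = T_in + Hc / (m_p * cp)
Denominator = 19.9 * 1.1 = 21.8900
Temperature rise = 47676 / 21.8900 = 2177.98 K
T_ad = 52 + 2177.98 = 2229.98 deg C


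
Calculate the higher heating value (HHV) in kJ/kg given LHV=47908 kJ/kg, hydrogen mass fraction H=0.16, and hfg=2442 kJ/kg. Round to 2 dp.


HHV = LHV + hfg * 9 * H
Water addition = 2442 * 9 * 0.16 = 3516.480 kJ/kg
HHV = 47908 + 3516.480 = 51424.48 kJ/kg


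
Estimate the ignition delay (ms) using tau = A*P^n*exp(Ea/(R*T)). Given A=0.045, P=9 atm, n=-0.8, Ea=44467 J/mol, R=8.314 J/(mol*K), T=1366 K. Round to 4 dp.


tau = A * P^n * exp(Ea/(R*T))
P^n = 9^(-0.8) = 0.17242729
Ea/(R*T) = 44467/(8.314*1366) = 3.915409
exp(Ea/(R*T)) = 50.169576
tau = 0.045 * 0.17242729 * 50.169576 = 0.3893 ms


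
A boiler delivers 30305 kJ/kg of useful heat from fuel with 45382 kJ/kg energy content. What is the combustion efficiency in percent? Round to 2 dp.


Efficiency = (Q_useful / Q_fuel) * 100
Efficiency = (30305 / 45382) * 100
Efficiency = 0.6678 * 100 = 66.78%


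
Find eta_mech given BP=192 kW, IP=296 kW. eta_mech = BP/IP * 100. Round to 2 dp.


eta_mech = (BP / IP) * 100
Ratio = 192 / 296 = 0.6486
eta_mech = 0.6486 * 100 = 64.86%


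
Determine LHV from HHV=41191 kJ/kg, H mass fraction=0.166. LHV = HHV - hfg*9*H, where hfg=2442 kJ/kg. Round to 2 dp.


LHV = HHV - hfg * 9 * H
Water correction = 2442 * 9 * 0.166 = 3648.348 kJ/kg
LHV = 41191 - 3648.348 = 37542.65 kJ/kg


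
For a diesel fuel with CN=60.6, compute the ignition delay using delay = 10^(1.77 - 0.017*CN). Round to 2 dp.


delay = 10^(1.77 - 0.017*CN)
Exponent = 1.77 - 0.017*60.6 = 0.7398
delay = 10^0.7398 = 5.49 ms


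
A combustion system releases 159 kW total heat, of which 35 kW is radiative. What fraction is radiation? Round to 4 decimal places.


f_rad = Q_rad / Q_total
f_rad = 35 / 159 = 0.2201


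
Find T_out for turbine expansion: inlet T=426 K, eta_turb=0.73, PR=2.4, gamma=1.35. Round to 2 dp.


T_out = T_in * (1 - eta * (1 - PR^(-(gamma-1)/gamma)))
Exponent = -(1.35-1)/1.35 = -0.25925926
PR^exp = 2.4^(-0.25925926) = 0.79694200
Factor = 1 - 0.73*(1 - 0.79694200) = 0.85176766
T_out = 426 * 0.85176766 = 362.85 K


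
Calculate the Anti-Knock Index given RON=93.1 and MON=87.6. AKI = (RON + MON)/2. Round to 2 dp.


AKI = (RON + MON) / 2
AKI = (93.1 + 87.6) / 2
AKI = 180.7 / 2 = 90.35


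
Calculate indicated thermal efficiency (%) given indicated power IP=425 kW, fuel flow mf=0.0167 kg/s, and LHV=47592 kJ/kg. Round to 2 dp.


eta_ith = (IP / (mf * LHV)) * 100
Denominator = 0.0167 * 47592 = 794.7864 kW
eta_ith = (425 / 794.7864) * 100 = 53.47%


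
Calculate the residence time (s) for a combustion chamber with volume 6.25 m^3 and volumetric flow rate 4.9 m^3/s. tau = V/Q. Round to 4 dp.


tau = V / Q_flow
tau = 6.25 / 4.9 = 1.2755 s


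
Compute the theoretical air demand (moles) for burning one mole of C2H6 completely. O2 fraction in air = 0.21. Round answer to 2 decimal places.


Balanced combustion: C2H6 + 3.5 O2 -> 2 CO2 + 3 H2O
O2 needed = C + H/4 = 2 + 6/4 = 3.50 moles
Air moles = O2 / 0.21 = 3.50 / 0.21 = 16.67 moles air


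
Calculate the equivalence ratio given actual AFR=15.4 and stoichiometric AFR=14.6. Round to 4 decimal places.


phi = AFR_stoich / AFR_actual
phi = 14.6 / 15.4 = 0.9481


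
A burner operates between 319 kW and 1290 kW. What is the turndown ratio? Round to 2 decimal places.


TDR = Q_max / Q_min
TDR = 1290 / 319 = 4.04


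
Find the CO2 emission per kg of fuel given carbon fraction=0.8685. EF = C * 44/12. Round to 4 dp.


EF = C_frac * (M_CO2 / M_C)
EF = 0.8685 * (44/12)
EF = 0.8685 * 3.666667 = 3.1845 kg_CO2/kg_fuel


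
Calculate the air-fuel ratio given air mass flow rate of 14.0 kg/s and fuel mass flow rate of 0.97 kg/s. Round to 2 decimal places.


AFR = m_air / m_fuel
AFR = 14.0 / 0.97 = 14.43


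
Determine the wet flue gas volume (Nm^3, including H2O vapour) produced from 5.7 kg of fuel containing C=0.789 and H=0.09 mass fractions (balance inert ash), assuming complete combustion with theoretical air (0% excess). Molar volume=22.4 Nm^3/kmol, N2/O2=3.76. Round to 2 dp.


Per kg fuel: CO2 = (C/12 kmol)*22.4 = (0.789/12)*22.4 = 1.47280 Nm^3
Per kg fuel: H2O = (H/2 kmol)*22.4 = (0.09/2)*22.4 = 1.00800 Nm^3
O2 needed per kg fuel = C/12 + H/4 = 0.789/12 + 0.09/4 = 0.08825000 kmol
Per kg fuel: N2 = O2*3.76*22.4 = 0.08825000*3.76*22.4 = 7.43277 Nm^3
Total per kg = 1.47280 + 1.00800 + 7.43277 = 9.91357 Nm^3
Total = 9.91357 * 5.7 = 56.51 Nm^3


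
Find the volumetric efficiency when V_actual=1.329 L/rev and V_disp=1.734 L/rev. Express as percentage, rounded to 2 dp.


eta_v = (V_actual / V_disp) * 100
Ratio = 1.329 / 1.734 = 0.7664
eta_v = 0.7664 * 100 = 76.64%


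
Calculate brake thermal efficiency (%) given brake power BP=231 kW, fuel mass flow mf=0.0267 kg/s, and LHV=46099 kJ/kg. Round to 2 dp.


eta_BTE = (BP / (mf * LHV)) * 100
Denominator = 0.0267 * 46099 = 1230.8433 kW
eta_BTE = (231 / 1230.8433) * 100 = 18.77%


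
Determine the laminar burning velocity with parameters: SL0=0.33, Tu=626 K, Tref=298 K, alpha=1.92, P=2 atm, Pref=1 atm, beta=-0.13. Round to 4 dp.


SL = SL0 * (Tu/Tref)^alpha * (P/Pref)^beta
T ratio = 626/298 = 2.10067114
(T ratio)^alpha = 2.10067114^1.92 = 4.158412
(P/Pref)^beta = 2^(-0.13) = 0.913831
SL = 0.33 * 4.158412 * 0.913831 = 1.2540 m/s


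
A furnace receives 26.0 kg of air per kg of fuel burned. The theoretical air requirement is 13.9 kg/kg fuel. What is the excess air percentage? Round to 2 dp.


Excess air = actual - stoichiometric = 26.0 - 13.9 = 12.10 kg/kg fuel
Excess air % = (excess / stoich) * 100 = (12.10 / 13.9) * 100 = 87.05%


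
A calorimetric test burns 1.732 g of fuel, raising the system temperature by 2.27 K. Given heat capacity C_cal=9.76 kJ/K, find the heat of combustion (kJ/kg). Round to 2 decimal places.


Hc = C_cal * delta_T / m_fuel
Q_released = 9.76 * 2.27 = 22.1552 kJ
m_fuel = 1.732 g = 1.732/1000 kg = 0.001732 kg
Hc = 22.1552 / 0.001732 = 12791.69 kJ/kg


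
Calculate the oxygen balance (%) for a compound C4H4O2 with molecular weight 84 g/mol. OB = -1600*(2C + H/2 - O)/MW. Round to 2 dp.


OB = -1600 * (2C + H/2 - O) / MW
Inner = 2*4 + 4/2 - 2 = 8.00
OB = -1600 * 8.00 / 84 = -152.38%


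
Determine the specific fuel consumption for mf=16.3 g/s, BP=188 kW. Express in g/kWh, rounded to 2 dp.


SFC = (mf / BP) * 3600
Rate = 16.3 / 188 = 0.086702 g/(s*kW)
SFC = 0.086702 * 3600 = 312.13 g/kWh


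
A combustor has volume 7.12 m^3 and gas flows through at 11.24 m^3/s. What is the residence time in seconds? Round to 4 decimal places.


tau = V / Q_flow
tau = 7.12 / 11.24 = 0.6335 s


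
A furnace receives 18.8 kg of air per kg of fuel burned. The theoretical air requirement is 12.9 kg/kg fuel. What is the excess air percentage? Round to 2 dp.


Excess air = actual - stoichiometric = 18.8 - 12.9 = 5.90 kg/kg fuel
Excess air % = (excess / stoich) * 100 = (5.90 / 12.9) * 100 = 45.74%


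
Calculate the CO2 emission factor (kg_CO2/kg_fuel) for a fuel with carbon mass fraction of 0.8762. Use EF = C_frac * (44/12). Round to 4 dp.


EF = C_frac * (M_CO2 / M_C)
EF = 0.8762 * (44/12)
EF = 0.8762 * 3.666667 = 3.2127 kg_CO2/kg_fuel


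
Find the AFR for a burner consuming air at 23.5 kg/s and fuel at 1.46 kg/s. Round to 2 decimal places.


AFR = m_air / m_fuel
AFR = 23.5 / 1.46 = 16.10


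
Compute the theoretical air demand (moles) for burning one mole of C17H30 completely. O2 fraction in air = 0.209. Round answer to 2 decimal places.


Balanced combustion: C17H30 + 24.5 O2 -> 17 CO2 + 15 H2O
O2 needed = C + H/4 = 17 + 30/4 = 24.50 moles
Air moles = O2 / 0.209 = 24.50 / 0.209 = 117.22 moles air


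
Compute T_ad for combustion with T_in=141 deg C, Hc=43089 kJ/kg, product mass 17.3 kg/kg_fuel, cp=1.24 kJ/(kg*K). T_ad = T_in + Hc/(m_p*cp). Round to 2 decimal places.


T_ad = T_in + Hc / (m_p * cp)
Denominator = 17.3 * 1.24 = 21.4520
Temperature rise = 43089 / 21.4520 = 2008.62 K
T_ad = 141 + 2008.62 = 2149.62 deg C


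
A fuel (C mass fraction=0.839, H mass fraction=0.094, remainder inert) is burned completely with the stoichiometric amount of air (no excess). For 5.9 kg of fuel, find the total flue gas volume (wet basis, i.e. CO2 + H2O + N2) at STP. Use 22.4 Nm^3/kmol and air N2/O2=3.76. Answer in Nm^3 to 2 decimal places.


Per kg fuel: CO2 = (C/12 kmol)*22.4 = (0.839/12)*22.4 = 1.56613 Nm^3
Per kg fuel: H2O = (H/2 kmol)*22.4 = (0.094/2)*22.4 = 1.05280 Nm^3
O2 needed per kg fuel = C/12 + H/4 = 0.839/12 + 0.094/4 = 0.09341667 kmol
Per kg fuel: N2 = O2*3.76*22.4 = 0.09341667*3.76*22.4 = 7.86793 Nm^3
Total per kg = 1.56613 + 1.05280 + 7.86793 = 10.48686 Nm^3
Total = 10.48686 * 5.9 = 61.87 Nm^3


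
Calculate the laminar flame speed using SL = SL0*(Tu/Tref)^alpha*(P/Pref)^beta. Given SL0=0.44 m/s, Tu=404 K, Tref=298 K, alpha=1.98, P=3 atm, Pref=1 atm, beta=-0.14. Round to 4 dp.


SL = SL0 * (Tu/Tref)^alpha * (P/Pref)^beta
T ratio = 404/298 = 1.35570470
(T ratio)^alpha = 1.35570470^1.98 = 1.826783
(P/Pref)^beta = 3^(-0.14) = 0.857439
SL = 0.44 * 1.826783 * 0.857439 = 0.6892 m/s


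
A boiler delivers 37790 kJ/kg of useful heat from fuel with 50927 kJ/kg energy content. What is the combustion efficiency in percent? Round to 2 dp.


Efficiency = (Q_useful / Q_fuel) * 100
Efficiency = (37790 / 50927) * 100
Efficiency = 0.7420 * 100 = 74.20%


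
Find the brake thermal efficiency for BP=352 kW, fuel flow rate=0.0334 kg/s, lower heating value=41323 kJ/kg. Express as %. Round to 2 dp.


eta_BTE = (BP / (mf * LHV)) * 100
Denominator = 0.0334 * 41323 = 1380.1882 kW
eta_BTE = (352 / 1380.1882) * 100 = 25.50%


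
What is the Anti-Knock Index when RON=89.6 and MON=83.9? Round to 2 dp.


AKI = (RON + MON) / 2
AKI = (89.6 + 83.9) / 2
AKI = 173.5 / 2 = 86.75


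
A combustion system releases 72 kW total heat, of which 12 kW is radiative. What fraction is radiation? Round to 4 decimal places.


f_rad = Q_rad / Q_total
f_rad = 12 / 72 = 0.1667


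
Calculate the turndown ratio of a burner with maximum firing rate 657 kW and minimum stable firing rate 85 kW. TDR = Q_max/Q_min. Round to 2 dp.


TDR = Q_max / Q_min
TDR = 657 / 85 = 7.73


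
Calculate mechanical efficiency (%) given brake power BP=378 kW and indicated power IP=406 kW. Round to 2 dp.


eta_mech = (BP / IP) * 100
Ratio = 378 / 406 = 0.9310
eta_mech = 0.9310 * 100 = 93.10%


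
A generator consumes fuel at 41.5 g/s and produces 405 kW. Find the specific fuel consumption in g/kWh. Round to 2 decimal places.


SFC = (mf / BP) * 3600
Rate = 41.5 / 405 = 0.102469 g/(s*kW)
SFC = 0.102469 * 3600 = 368.89 g/kWh


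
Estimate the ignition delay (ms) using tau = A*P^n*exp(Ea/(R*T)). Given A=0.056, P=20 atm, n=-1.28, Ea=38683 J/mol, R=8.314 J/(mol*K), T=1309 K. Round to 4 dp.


tau = A * P^n * exp(Ea/(R*T))
P^n = 20^(-1.28) = 0.02161134
Ea/(R*T) = 38683/(8.314*1309) = 3.554434
exp(Ea/(R*T)) = 34.968030
tau = 0.056 * 0.02161134 * 34.968030 = 0.0423 ms


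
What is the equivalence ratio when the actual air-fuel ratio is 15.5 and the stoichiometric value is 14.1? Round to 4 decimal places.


phi = AFR_stoich / AFR_actual
phi = 14.1 / 15.5 = 0.9097


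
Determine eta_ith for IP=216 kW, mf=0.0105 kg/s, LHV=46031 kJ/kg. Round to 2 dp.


eta_ith = (IP / (mf * LHV)) * 100
Denominator = 0.0105 * 46031 = 483.3255 kW
eta_ith = (216 / 483.3255) * 100 = 44.69%


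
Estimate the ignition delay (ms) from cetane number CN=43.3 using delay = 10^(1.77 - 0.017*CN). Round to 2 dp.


delay = 10^(1.77 - 0.017*CN)
Exponent = 1.77 - 0.017*43.3 = 1.0339
delay = 10^1.0339 = 10.81 ms


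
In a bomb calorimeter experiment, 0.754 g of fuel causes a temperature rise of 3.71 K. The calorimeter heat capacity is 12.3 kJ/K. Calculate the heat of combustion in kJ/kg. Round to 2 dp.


Hc = C_cal * delta_T / m_fuel
Q_released = 12.3 * 3.71 = 45.6330 kJ
m_fuel = 0.754 g = 0.754/1000 kg = 0.000754 kg
Hc = 45.6330 / 0.000754 = 60521.22 kJ/kg


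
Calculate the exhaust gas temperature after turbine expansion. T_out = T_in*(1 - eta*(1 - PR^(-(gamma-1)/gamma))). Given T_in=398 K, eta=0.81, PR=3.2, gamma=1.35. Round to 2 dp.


T_out = T_in * (1 - eta * (1 - PR^(-(gamma-1)/gamma)))
Exponent = -(1.35-1)/1.35 = -0.25925926
PR^exp = 3.2^(-0.25925926) = 0.73966521
Factor = 1 - 0.81*(1 - 0.73966521) = 0.78912882
T_out = 398 * 0.78912882 = 314.07 K


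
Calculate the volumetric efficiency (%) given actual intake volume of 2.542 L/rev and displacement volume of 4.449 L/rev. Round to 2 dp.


eta_v = (V_actual / V_disp) * 100
Ratio = 2.542 / 4.449 = 0.5714
eta_v = 0.5714 * 100 = 57.14%


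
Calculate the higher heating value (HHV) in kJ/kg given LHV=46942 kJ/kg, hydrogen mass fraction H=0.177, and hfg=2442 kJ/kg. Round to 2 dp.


HHV = LHV + hfg * 9 * H
Water addition = 2442 * 9 * 0.177 = 3890.106 kJ/kg
HHV = 46942 + 3890.106 = 50832.11 kJ/kg


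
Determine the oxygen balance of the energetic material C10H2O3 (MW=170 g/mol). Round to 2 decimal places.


OB = -1600 * (2C + H/2 - O) / MW
Inner = 2*10 + 2/2 - 3 = 18.00
OB = -1600 * 18.00 / 170 = -169.41%


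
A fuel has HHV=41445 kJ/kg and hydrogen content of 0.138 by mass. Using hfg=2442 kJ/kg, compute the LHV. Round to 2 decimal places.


LHV = HHV - hfg * 9 * H
Water correction = 2442 * 9 * 0.138 = 3032.964 kJ/kg
LHV = 41445 - 3032.964 = 38412.04 kJ/kg


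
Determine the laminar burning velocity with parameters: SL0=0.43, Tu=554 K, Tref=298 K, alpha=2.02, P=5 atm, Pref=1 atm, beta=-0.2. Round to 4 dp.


SL = SL0 * (Tu/Tref)^alpha * (P/Pref)^beta
T ratio = 554/298 = 1.85906040
(T ratio)^alpha = 1.85906040^2.02 = 3.499233
(P/Pref)^beta = 5^(-0.2) = 0.724780
SL = 0.43 * 3.499233 * 0.724780 = 1.0906 m/s


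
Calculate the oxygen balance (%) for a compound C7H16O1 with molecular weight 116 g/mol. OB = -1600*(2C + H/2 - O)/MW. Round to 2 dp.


OB = -1600 * (2C + H/2 - O) / MW
Inner = 2*7 + 16/2 - 1 = 21.00
OB = -1600 * 21.00 / 116 = -289.66%


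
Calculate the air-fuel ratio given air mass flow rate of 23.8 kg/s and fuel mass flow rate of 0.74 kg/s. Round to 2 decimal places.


AFR = m_air / m_fuel
AFR = 23.8 / 0.74 = 32.16


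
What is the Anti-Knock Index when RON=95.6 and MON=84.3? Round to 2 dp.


AKI = (RON + MON) / 2
AKI = (95.6 + 84.3) / 2
AKI = 179.9 / 2 = 89.95


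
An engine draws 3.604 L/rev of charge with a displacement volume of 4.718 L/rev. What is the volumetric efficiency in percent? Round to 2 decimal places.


eta_v = (V_actual / V_disp) * 100
Ratio = 3.604 / 4.718 = 0.7639
eta_v = 0.7639 * 100 = 76.39%


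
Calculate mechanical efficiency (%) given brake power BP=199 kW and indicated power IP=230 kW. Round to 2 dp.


eta_mech = (BP / IP) * 100
Ratio = 199 / 230 = 0.8652
eta_mech = 0.8652 * 100 = 86.52%


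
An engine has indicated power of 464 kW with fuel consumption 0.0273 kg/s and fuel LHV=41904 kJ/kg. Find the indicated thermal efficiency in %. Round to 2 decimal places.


eta_ith = (IP / (mf * LHV)) * 100
Denominator = 0.0273 * 41904 = 1143.9792 kW
eta_ith = (464 / 1143.9792) * 100 = 40.56%


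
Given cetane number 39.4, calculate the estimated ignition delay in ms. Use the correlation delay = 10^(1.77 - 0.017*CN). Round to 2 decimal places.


delay = 10^(1.77 - 0.017*CN)
Exponent = 1.77 - 0.017*39.4 = 1.1002
delay = 10^1.1002 = 12.60 ms


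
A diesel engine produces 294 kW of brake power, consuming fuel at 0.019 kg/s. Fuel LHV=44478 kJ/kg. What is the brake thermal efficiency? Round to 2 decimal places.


eta_BTE = (BP / (mf * LHV)) * 100
Denominator = 0.019 * 44478 = 845.0820 kW
eta_BTE = (294 / 845.0820) * 100 = 34.79%


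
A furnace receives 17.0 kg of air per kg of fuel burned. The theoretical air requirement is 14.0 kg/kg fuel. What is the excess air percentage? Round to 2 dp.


Excess air = actual - stoichiometric = 17.0 - 14.0 = 3.00 kg/kg fuel
Excess air % = (excess / stoich) * 100 = (3.00 / 14.0) * 100 = 21.43%


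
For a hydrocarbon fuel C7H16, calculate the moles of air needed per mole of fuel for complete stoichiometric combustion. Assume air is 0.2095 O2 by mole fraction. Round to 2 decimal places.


Balanced combustion: C7H16 + 11 O2 -> 7 CO2 + 8 H2O
O2 needed = C + H/4 = 7 + 16/4 = 11.00 moles
Air moles = O2 / 0.2095 = 11.00 / 0.2095 = 52.51 moles air


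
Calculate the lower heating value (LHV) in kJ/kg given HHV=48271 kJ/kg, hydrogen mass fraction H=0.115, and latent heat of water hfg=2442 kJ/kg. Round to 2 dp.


LHV = HHV - hfg * 9 * H
Water correction = 2442 * 9 * 0.115 = 2527.470 kJ/kg
LHV = 48271 - 2527.470 = 45743.53 kJ/kg


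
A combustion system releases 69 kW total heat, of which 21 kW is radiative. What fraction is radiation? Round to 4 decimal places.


f_rad = Q_rad / Q_total
f_rad = 21 / 69 = 0.3043


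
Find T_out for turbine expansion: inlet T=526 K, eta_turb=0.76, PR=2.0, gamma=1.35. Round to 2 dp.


T_out = T_in * (1 - eta * (1 - PR^(-(gamma-1)/gamma)))
Exponent = -(1.35-1)/1.35 = -0.25925926
PR^exp = 2.0^(-0.25925926) = 0.83551680
Factor = 1 - 0.76*(1 - 0.83551680) = 0.87499277
T_out = 526 * 0.87499277 = 460.25 K


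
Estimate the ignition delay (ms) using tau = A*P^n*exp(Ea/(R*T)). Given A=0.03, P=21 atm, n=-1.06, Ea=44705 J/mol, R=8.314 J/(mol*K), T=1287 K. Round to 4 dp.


tau = A * P^n * exp(Ea/(R*T))
P^n = 21^(-1.06) = 0.03966866
Ea/(R*T) = 44705/(8.314*1287) = 4.177991
exp(Ea/(R*T)) = 65.234685
tau = 0.03 * 0.03966866 * 65.234685 = 0.0776 ms


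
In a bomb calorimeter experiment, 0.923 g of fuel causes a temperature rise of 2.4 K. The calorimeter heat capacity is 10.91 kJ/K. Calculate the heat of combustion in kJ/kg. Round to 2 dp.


Hc = C_cal * delta_T / m_fuel
Q_released = 10.91 * 2.4 = 26.1840 kJ
m_fuel = 0.923 g = 0.923/1000 kg = 0.000923 kg
Hc = 26.1840 / 0.000923 = 28368.36 kJ/kg


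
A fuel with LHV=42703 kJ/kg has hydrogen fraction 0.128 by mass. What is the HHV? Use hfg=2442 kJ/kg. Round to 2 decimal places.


HHV = LHV + hfg * 9 * H
Water addition = 2442 * 9 * 0.128 = 2813.184 kJ/kg
HHV = 42703 + 2813.184 = 45516.18 kJ/kg


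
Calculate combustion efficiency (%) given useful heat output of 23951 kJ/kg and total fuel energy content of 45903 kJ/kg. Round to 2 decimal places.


Efficiency = (Q_useful / Q_fuel) * 100
Efficiency = (23951 / 45903) * 100
Efficiency = 0.5218 * 100 = 52.18%


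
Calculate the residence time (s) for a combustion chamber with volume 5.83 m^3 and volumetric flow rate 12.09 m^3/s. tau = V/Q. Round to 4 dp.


tau = V / Q_flow
tau = 5.83 / 12.09 = 0.4822 s


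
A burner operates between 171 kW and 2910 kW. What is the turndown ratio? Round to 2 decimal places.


TDR = Q_max / Q_min
TDR = 2910 / 171 = 17.02


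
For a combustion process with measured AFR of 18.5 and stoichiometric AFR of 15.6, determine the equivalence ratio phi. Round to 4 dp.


phi = AFR_stoich / AFR_actual
phi = 15.6 / 18.5 = 0.8432


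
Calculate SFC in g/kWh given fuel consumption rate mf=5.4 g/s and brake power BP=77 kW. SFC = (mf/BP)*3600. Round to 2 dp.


SFC = (mf / BP) * 3600
Rate = 5.4 / 77 = 0.070130 g/(s*kW)
SFC = 0.070130 * 3600 = 252.47 g/kWh


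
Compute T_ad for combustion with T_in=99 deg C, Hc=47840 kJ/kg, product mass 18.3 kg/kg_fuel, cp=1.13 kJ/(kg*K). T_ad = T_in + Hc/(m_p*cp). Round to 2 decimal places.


T_ad = T_in + Hc / (m_p * cp)
Denominator = 18.3 * 1.13 = 20.6790
Temperature rise = 47840 / 20.6790 = 2313.46 K
T_ad = 99 + 2313.46 = 2412.46 deg C


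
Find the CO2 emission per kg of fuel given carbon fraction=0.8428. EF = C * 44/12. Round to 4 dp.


EF = C_frac * (M_CO2 / M_C)
EF = 0.8428 * (44/12)
EF = 0.8428 * 3.666667 = 3.0903 kg_CO2/kg_fuel


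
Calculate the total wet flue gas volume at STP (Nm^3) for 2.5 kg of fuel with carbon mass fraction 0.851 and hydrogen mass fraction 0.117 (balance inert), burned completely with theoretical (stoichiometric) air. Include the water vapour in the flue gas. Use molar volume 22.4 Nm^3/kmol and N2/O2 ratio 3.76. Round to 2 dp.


Per kg fuel: CO2 = (C/12 kmol)*22.4 = (0.851/12)*22.4 = 1.58853 Nm^3
Per kg fuel: H2O = (H/2 kmol)*22.4 = (0.117/2)*22.4 = 1.31040 Nm^3
O2 needed per kg fuel = C/12 + H/4 = 0.851/12 + 0.117/4 = 0.10016667 kmol
Per kg fuel: N2 = O2*3.76*22.4 = 0.10016667*3.76*22.4 = 8.43644 Nm^3
Total per kg = 1.58853 + 1.31040 + 8.43644 = 11.33537 Nm^3
Total = 11.33537 * 2.5 = 28.34 Nm^3


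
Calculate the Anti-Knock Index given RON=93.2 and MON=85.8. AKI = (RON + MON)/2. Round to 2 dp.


AKI = (RON + MON) / 2
AKI = (93.2 + 85.8) / 2
AKI = 179.0 / 2 = 89.50


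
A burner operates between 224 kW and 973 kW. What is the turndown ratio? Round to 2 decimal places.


TDR = Q_max / Q_min
TDR = 973 / 224 = 4.34


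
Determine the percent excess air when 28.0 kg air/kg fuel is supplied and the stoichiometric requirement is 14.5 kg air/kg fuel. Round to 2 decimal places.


Excess air = actual - stoichiometric = 28.0 - 14.5 = 13.50 kg/kg fuel
Excess air % = (excess / stoich) * 100 = (13.50 / 14.5) * 100 = 93.10%


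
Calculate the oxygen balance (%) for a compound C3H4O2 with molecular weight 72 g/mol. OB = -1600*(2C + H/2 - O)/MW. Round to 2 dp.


OB = -1600 * (2C + H/2 - O) / MW
Inner = 2*3 + 4/2 - 2 = 6.00
OB = -1600 * 6.00 / 72 = -133.33%


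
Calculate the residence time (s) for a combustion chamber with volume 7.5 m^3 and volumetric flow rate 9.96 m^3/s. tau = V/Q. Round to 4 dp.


tau = V / Q_flow
tau = 7.5 / 9.96 = 0.7530 s


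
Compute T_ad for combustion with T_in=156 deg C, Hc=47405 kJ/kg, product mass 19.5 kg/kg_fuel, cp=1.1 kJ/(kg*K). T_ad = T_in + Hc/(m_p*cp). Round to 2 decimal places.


T_ad = T_in + Hc / (m_p * cp)
Denominator = 19.5 * 1.1 = 21.4500
Temperature rise = 47405 / 21.4500 = 2210.02 K
T_ad = 156 + 2210.02 = 2366.02 deg C


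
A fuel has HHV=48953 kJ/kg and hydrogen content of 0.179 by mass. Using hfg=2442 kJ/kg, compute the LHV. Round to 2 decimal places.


LHV = HHV - hfg * 9 * H
Water correction = 2442 * 9 * 0.179 = 3934.062 kJ/kg
LHV = 48953 - 3934.062 = 45018.94 kJ/kg


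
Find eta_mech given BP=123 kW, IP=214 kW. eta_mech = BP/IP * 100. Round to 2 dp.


eta_mech = (BP / IP) * 100
Ratio = 123 / 214 = 0.5748
eta_mech = 0.5748 * 100 = 57.48%


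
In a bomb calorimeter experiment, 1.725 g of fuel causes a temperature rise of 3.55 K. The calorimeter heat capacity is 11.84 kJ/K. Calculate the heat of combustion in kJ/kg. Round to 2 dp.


Hc = C_cal * delta_T / m_fuel
Q_released = 11.84 * 3.55 = 42.0320 kJ
m_fuel = 1.725 g = 1.725/1000 kg = 0.001725 kg
Hc = 42.0320 / 0.001725 = 24366.38 kJ/kg


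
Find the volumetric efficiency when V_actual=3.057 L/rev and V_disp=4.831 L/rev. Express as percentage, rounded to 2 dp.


eta_v = (V_actual / V_disp) * 100
Ratio = 3.057 / 4.831 = 0.6328
eta_v = 0.6328 * 100 = 63.28%


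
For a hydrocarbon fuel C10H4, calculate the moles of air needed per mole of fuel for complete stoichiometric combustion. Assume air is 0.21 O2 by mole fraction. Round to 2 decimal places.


Balanced combustion: C10H4 + 11 O2 -> 10 CO2 + 2 H2O
O2 needed = C + H/4 = 10 + 4/4 = 11.00 moles
Air moles = O2 / 0.21 = 11.00 / 0.21 = 52.38 moles air


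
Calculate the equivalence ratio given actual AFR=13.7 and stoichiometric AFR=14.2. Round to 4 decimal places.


phi = AFR_stoich / AFR_actual
phi = 14.2 / 13.7 = 1.0365


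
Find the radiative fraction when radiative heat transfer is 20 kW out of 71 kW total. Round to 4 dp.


f_rad = Q_rad / Q_total
f_rad = 20 / 71 = 0.2817


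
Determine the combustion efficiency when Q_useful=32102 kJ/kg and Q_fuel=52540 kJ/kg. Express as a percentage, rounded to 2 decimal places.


Efficiency = (Q_useful / Q_fuel) * 100
Efficiency = (32102 / 52540) * 100
Efficiency = 0.6110 * 100 = 61.10%


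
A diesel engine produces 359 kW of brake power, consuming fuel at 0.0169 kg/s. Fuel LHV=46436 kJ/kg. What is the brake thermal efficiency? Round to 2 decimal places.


eta_BTE = (BP / (mf * LHV)) * 100
Denominator = 0.0169 * 46436 = 784.7684 kW
eta_BTE = (359 / 784.7684) * 100 = 45.75%


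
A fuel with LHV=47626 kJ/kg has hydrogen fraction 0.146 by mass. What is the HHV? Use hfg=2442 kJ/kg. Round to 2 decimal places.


HHV = LHV + hfg * 9 * H
Water addition = 2442 * 9 * 0.146 = 3208.788 kJ/kg
HHV = 47626 + 3208.788 = 50834.79 kJ/kg


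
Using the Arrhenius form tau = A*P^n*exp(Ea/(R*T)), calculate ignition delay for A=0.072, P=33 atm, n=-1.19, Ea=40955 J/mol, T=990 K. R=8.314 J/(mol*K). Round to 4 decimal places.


tau = A * P^n * exp(Ea/(R*T))
P^n = 33^(-1.19) = 0.01559439
Ea/(R*T) = 40955/(8.314*990) = 4.975786
exp(Ea/(R*T)) = 144.862678
tau = 0.072 * 0.01559439 * 144.862678 = 0.1627 ms


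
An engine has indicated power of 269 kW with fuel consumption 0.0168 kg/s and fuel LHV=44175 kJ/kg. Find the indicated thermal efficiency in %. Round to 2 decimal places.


eta_ith = (IP / (mf * LHV)) * 100
Denominator = 0.0168 * 44175 = 742.1400 kW
eta_ith = (269 / 742.1400) * 100 = 36.25%


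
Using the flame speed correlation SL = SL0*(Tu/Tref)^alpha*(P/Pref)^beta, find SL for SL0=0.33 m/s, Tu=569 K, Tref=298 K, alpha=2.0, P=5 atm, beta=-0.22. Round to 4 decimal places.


SL = SL0 * (Tu/Tref)^alpha * (P/Pref)^beta
T ratio = 569/298 = 1.90939597
(T ratio)^alpha = 1.90939597^2.0 = 3.645793
(P/Pref)^beta = 5^(-0.22) = 0.701821
SL = 0.33 * 3.645793 * 0.701821 = 0.8444 m/s


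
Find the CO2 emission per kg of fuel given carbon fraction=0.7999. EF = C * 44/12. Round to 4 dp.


EF = C_frac * (M_CO2 / M_C)
EF = 0.7999 * (44/12)
EF = 0.7999 * 3.666667 = 2.9330 kg_CO2/kg_fuel


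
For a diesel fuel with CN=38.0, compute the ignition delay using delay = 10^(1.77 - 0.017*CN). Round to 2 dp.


delay = 10^(1.77 - 0.017*CN)
Exponent = 1.77 - 0.017*38.0 = 1.1240
delay = 10^1.1240 = 13.30 ms


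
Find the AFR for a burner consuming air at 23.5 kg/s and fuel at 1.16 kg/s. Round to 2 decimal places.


AFR = m_air / m_fuel
AFR = 23.5 / 1.16 = 20.26


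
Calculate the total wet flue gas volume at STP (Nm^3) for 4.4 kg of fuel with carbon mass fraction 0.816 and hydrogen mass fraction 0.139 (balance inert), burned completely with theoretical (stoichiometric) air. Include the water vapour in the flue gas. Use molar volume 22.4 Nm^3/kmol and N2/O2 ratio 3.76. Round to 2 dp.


Per kg fuel: CO2 = (C/12 kmol)*22.4 = (0.816/12)*22.4 = 1.52320 Nm^3
Per kg fuel: H2O = (H/2 kmol)*22.4 = (0.139/2)*22.4 = 1.55680 Nm^3
O2 needed per kg fuel = C/12 + H/4 = 0.816/12 + 0.139/4 = 0.10275000 kmol
Per kg fuel: N2 = O2*3.76*22.4 = 0.10275000*3.76*22.4 = 8.65402 Nm^3
Total per kg = 1.52320 + 1.55680 + 8.65402 = 11.73402 Nm^3
Total = 11.73402 * 4.4 = 51.63 Nm^3


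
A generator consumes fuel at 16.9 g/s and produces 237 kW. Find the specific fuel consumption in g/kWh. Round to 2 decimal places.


SFC = (mf / BP) * 3600
Rate = 16.9 / 237 = 0.071308 g/(s*kW)
SFC = 0.071308 * 3600 = 256.71 g/kWh


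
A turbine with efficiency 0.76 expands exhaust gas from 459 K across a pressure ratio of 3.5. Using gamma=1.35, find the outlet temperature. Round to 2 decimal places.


T_out = T_in * (1 - eta * (1 - PR^(-(gamma-1)/gamma)))
Exponent = -(1.35-1)/1.35 = -0.25925926
PR^exp = 3.5^(-0.25925926) = 0.72267881
Factor = 1 - 0.76*(1 - 0.72267881) = 0.78923590
T_out = 459 * 0.78923590 = 362.26 K


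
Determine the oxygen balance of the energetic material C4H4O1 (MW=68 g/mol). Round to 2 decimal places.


OB = -1600 * (2C + H/2 - O) / MW
Inner = 2*4 + 4/2 - 1 = 9.00
OB = -1600 * 9.00 / 68 = -211.76%


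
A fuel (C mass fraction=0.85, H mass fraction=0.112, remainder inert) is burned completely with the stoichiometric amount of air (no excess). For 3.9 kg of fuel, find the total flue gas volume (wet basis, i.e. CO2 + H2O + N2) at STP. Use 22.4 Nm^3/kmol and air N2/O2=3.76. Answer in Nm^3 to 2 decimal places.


Per kg fuel: CO2 = (C/12 kmol)*22.4 = (0.85/12)*22.4 = 1.58667 Nm^3
Per kg fuel: H2O = (H/2 kmol)*22.4 = (0.112/2)*22.4 = 1.25440 Nm^3
O2 needed per kg fuel = C/12 + H/4 = 0.85/12 + 0.112/4 = 0.09883333 kmol
Per kg fuel: N2 = O2*3.76*22.4 = 0.09883333*3.76*22.4 = 8.32414 Nm^3
Total per kg = 1.58667 + 1.25440 + 8.32414 = 11.16521 Nm^3
Total = 11.16521 * 3.9 = 43.54 Nm^3


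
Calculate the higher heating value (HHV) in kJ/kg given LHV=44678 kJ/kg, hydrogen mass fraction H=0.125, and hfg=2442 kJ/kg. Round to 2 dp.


HHV = LHV + hfg * 9 * H
Water addition = 2442 * 9 * 0.125 = 2747.250 kJ/kg
HHV = 44678 + 2747.250 = 47425.25 kJ/kg


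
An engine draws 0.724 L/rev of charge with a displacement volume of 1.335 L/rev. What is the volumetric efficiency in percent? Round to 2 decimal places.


eta_v = (V_actual / V_disp) * 100
Ratio = 0.724 / 1.335 = 0.5423
eta_v = 0.5423 * 100 = 54.23%


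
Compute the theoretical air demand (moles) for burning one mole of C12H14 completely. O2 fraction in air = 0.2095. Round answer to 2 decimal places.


Balanced combustion: C12H14 + 15.5 O2 -> 12 CO2 + 7 H2O
O2 needed = C + H/4 = 12 + 14/4 = 15.50 moles
Air moles = O2 / 0.2095 = 15.50 / 0.2095 = 73.99 moles air


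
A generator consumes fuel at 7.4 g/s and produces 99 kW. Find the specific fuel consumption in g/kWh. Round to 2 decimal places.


SFC = (mf / BP) * 3600
Rate = 7.4 / 99 = 0.074747 g/(s*kW)
SFC = 0.074747 * 3600 = 269.09 g/kWh


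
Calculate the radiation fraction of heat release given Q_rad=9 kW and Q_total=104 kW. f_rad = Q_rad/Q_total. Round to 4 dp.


f_rad = Q_rad / Q_total
f_rad = 9 / 104 = 0.0865


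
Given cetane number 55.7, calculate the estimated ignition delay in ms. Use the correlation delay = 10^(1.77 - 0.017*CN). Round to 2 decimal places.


delay = 10^(1.77 - 0.017*CN)
Exponent = 1.77 - 0.017*55.7 = 0.8231
delay = 10^0.8231 = 6.65 ms


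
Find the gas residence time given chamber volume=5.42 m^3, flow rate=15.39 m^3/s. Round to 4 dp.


tau = V / Q_flow
tau = 5.42 / 15.39 = 0.3522 s


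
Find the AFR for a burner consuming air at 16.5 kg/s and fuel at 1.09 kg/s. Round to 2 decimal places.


AFR = m_air / m_fuel
AFR = 16.5 / 1.09 = 15.14


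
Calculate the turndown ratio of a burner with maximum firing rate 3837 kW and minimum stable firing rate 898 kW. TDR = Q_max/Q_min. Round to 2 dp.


TDR = Q_max / Q_min
TDR = 3837 / 898 = 4.27


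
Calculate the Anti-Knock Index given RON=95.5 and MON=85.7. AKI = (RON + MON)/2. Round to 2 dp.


AKI = (RON + MON) / 2
AKI = (95.5 + 85.7) / 2
AKI = 181.2 / 2 = 90.60


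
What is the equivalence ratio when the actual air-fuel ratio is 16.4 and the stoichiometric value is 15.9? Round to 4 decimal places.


phi = AFR_stoich / AFR_actual
phi = 15.9 / 16.4 = 0.9695


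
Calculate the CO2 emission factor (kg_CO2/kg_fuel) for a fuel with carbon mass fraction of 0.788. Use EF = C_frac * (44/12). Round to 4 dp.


EF = C_frac * (M_CO2 / M_C)
EF = 0.788 * (44/12)
EF = 0.788 * 3.666667 = 2.8893 kg_CO2/kg_fuel
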